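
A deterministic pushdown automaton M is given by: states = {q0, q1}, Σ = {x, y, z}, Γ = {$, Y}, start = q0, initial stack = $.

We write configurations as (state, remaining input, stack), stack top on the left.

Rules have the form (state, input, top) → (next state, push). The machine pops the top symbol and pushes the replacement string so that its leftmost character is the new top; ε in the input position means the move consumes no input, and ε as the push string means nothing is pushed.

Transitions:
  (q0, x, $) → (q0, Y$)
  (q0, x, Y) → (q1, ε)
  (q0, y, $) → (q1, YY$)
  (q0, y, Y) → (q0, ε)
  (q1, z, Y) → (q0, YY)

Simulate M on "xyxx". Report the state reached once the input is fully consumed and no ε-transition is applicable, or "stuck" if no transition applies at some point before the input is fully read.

(q0, xyxx, $)
  read x, top $: go to q0, push Y$ → (q0, yxx, Y$)
  read y, top Y: go to q0, push ε → (q0, xx, $)
  read x, top $: go to q0, push Y$ → (q0, x, Y$)
  read x, top Y: go to q1, push ε → (q1, ε, $)
All input consumed; M is in state q1.

q1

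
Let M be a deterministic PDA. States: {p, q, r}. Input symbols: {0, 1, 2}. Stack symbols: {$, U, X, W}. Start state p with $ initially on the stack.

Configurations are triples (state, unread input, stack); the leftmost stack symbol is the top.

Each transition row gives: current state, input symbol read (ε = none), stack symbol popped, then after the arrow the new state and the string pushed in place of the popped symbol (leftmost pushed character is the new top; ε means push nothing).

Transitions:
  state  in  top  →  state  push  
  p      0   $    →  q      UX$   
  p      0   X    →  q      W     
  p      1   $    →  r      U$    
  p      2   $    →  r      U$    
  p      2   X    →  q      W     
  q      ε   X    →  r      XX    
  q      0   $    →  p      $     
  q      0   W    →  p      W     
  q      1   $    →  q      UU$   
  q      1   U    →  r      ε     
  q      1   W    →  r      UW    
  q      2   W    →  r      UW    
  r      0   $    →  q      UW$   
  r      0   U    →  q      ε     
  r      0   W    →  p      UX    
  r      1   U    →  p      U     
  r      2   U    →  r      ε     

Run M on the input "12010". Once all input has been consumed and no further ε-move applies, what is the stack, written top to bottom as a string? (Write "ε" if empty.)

UX$

(p, 12010, $)
  read 1, top $: go to r, push U$ → (r, 2010, U$)
  read 2, top U: go to r, push ε → (r, 010, $)
  read 0, top $: go to q, push UW$ → (q, 10, UW$)
  read 1, top U: go to r, push ε → (r, 0, W$)
  read 0, top W: go to p, push UX → (p, ε, UX$)
All input consumed in state p with stack UX$.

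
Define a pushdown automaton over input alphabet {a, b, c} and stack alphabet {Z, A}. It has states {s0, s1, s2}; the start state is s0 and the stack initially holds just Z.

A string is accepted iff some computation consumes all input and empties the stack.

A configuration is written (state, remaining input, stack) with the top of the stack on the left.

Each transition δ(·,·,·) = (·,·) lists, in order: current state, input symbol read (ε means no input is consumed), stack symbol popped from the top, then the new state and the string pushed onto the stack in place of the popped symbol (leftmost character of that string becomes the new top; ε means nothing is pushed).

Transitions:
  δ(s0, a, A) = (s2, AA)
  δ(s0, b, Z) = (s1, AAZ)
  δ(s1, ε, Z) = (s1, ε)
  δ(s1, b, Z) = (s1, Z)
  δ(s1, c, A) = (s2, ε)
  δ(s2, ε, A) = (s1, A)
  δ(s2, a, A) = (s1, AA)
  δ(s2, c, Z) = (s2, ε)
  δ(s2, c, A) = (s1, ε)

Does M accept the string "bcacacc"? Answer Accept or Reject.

One accepting computation: (s0, bcacacc, Z) ⊢ (s1, cacacc, AAZ) ⊢ (s2, acacc, AZ) ⊢ (s1, cacc, AAZ) ⊢ (s2, acc, AZ) ⊢ (s1, cc, AAZ) ⊢ (s2, c, AZ) ⊢ (s1, ε, Z) ⊢ (s1, ε, ε)
All input consumed and the stack is empty.

Accept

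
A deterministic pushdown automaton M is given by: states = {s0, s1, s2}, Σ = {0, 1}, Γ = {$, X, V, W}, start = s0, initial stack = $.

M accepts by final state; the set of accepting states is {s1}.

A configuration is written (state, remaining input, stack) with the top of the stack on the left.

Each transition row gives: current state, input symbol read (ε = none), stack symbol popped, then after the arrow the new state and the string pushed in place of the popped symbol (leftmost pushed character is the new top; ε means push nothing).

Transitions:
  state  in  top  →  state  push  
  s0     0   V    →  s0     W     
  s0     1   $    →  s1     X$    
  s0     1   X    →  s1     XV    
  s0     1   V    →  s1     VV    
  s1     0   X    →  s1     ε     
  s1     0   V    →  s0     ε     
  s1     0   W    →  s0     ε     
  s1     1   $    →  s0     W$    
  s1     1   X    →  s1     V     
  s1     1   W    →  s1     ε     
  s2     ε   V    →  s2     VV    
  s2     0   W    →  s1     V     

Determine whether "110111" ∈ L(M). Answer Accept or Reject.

Reject

(s0, 110111, $)
  read 1, top $: go to s1, push X$ → (s1, 10111, X$)
  read 1, top X: go to s1, push V → (s1, 0111, V$)
  read 0, top V: go to s0, push ε → (s0, 111, $)
  read 1, top $: go to s1, push X$ → (s1, 11, X$)
  read 1, top X: go to s1, push V → (s1, 1, V$)
No transition applies at (s1, 1, V$); input not fully consumed.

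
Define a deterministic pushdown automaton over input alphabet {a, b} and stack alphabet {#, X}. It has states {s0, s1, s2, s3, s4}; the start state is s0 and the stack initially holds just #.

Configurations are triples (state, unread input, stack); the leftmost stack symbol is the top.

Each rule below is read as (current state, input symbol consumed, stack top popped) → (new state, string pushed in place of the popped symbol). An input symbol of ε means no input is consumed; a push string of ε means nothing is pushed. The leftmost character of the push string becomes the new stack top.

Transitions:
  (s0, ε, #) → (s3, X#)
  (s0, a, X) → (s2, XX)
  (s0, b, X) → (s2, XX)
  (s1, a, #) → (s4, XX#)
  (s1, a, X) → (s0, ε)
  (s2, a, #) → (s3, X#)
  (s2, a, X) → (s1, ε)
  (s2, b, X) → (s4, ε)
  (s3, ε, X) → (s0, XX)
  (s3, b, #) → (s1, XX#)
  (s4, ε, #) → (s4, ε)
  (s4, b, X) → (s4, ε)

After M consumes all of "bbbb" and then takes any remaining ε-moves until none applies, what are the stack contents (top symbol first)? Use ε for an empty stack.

(s0, bbbb, #)
  ε-move, top #: go to s3, push X# → (s3, bbbb, X#)
  ε-move, top X: go to s0, push XX → (s0, bbbb, XX#)
  read b, top X: go to s2, push XX → (s2, bbb, XXX#)
  read b, top X: go to s4, push ε → (s4, bb, XX#)
  read b, top X: go to s4, push ε → (s4, b, X#)
  read b, top X: go to s4, push ε → (s4, ε, #)
  ε-move, top #: go to s4, push ε → (s4, ε, ε)
All input consumed in state s4 with stack ε.

ε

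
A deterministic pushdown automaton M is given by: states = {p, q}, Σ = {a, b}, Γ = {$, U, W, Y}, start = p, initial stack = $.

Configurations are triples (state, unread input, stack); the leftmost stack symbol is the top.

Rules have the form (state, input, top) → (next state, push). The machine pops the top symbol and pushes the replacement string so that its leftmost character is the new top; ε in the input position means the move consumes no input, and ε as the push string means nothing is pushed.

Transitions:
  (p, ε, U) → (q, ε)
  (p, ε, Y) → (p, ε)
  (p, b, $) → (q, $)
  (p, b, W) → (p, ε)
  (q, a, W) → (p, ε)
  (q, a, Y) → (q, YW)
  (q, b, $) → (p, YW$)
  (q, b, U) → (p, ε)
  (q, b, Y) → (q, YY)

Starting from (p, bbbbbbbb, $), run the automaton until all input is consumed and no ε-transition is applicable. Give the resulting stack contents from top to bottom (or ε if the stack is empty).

(p, bbbbbbbb, $)
  read b, top $: go to q, push $ → (q, bbbbbbb, $)
  read b, top $: go to p, push YW$ → (p, bbbbbb, YW$)
  ε-move, top Y: go to p, push ε → (p, bbbbbb, W$)
  read b, top W: go to p, push ε → (p, bbbbb, $)
  read b, top $: go to q, push $ → (q, bbbb, $)
  read b, top $: go to p, push YW$ → (p, bbb, YW$)
  ε-move, top Y: go to p, push ε → (p, bbb, W$)
  read b, top W: go to p, push ε → (p, bb, $)
  read b, top $: go to q, push $ → (q, b, $)
  read b, top $: go to p, push YW$ → (p, ε, YW$)
  ε-move, top Y: go to p, push ε → (p, ε, W$)
All input consumed in state p with stack W$.

W$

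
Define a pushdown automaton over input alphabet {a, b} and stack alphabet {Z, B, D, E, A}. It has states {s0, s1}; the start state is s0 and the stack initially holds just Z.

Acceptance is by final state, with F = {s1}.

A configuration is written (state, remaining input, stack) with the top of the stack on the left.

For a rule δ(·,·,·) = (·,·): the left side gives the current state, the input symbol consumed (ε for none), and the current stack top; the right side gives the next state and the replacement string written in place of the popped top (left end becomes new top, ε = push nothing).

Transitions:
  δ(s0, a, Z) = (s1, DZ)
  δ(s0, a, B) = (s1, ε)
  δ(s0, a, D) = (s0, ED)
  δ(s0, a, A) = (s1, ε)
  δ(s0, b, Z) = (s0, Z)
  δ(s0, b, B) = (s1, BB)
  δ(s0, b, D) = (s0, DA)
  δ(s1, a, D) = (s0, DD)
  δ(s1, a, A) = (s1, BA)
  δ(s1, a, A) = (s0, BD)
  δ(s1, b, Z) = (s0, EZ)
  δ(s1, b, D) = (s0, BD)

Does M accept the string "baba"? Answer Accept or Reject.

Accept

One accepting computation: (s0, baba, Z) ⊢ (s0, aba, Z) ⊢ (s1, ba, DZ) ⊢ (s0, a, BDZ) ⊢ (s1, ε, DZ)
All input consumed and state s1 ∈ F.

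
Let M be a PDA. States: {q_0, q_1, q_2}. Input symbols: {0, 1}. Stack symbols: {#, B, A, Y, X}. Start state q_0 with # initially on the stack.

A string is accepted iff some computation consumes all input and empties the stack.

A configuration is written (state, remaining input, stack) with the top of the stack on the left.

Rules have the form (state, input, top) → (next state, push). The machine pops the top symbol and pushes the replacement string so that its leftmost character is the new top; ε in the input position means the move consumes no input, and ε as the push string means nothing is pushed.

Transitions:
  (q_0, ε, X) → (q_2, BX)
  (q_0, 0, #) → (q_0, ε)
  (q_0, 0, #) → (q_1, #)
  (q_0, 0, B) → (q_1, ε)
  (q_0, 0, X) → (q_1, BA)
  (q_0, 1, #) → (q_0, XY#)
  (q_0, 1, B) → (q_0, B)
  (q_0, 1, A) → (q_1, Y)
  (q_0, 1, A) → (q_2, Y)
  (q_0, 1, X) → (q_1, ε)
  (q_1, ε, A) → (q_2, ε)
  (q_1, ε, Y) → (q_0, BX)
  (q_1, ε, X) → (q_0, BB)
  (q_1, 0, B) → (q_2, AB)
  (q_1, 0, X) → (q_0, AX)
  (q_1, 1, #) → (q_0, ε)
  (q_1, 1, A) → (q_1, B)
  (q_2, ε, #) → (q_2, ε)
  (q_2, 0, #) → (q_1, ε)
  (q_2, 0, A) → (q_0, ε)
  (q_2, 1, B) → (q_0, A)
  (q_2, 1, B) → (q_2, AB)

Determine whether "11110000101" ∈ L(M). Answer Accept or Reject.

Accept

One accepting computation: (q_0, 11110000101, #) ⊢ (q_0, 1110000101, XY#) ⊢ (q_1, 110000101, Y#) ⊢ (q_0, 110000101, BX#) ⊢ (q_0, 10000101, BX#) ⊢ (q_0, 0000101, BX#) ⊢ (q_1, 000101, X#) ⊢ (q_0, 000101, BB#) ⊢ (q_1, 00101, B#) ⊢ (q_2, 0101, AB#) ⊢ (q_0, 101, B#) ⊢ (q_0, 01, B#) ⊢ (q_1, 1, #) ⊢ (q_0, ε, ε)
All input consumed and the stack is empty.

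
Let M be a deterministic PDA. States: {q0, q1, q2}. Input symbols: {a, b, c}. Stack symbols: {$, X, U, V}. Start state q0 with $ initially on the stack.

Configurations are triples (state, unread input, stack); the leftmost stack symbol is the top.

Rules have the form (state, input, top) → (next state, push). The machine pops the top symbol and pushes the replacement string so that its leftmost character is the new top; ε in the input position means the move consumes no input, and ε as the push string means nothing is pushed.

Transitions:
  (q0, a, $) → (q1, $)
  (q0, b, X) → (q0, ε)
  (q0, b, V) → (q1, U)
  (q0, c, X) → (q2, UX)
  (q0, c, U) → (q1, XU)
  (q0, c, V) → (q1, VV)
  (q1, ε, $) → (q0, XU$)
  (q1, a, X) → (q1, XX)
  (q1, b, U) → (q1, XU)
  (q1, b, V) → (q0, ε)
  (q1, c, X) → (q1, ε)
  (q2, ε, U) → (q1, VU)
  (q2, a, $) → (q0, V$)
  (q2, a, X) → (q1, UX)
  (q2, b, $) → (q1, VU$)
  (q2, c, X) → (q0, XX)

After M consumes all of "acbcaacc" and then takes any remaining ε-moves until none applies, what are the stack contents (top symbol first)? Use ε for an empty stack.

(q0, acbcaacc, $) ⊢ (q1, cbcaacc, $) ⊢ (q0, cbcaacc, XU$) ⊢ (q2, bcaacc, UXU$) ⊢ (q1, bcaacc, VUXU$) ⊢ (q0, caacc, UXU$) ⊢ (q1, aacc, XUXU$) ⊢ (q1, acc, XXUXU$) ⊢ (q1, cc, XXXUXU$) ⊢ (q1, c, XXUXU$) ⊢ (q1, ε, XUXU$)
All input consumed in state q1 with stack XUXU$.

XUXU$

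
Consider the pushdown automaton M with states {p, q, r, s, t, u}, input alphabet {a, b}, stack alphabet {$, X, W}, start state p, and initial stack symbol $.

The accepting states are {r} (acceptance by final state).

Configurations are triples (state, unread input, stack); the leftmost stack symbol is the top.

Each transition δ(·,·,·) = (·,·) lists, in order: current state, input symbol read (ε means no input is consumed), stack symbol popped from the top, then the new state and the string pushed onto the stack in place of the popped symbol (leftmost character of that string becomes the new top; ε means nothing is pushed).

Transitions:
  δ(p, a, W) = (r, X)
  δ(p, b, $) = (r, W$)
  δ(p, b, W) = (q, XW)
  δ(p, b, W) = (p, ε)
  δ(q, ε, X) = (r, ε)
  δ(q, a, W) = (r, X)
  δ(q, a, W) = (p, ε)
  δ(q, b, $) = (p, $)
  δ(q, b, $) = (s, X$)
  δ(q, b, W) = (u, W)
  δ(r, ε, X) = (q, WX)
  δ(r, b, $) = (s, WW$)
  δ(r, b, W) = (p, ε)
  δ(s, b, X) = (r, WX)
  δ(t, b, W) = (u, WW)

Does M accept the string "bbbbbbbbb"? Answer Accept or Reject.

One accepting computation: (p, bbbbbbbbb, $) ⊢ (r, bbbbbbbb, W$) ⊢ (p, bbbbbbb, $) ⊢ (r, bbbbbb, W$) ⊢ (p, bbbbb, $) ⊢ (r, bbbb, W$) ⊢ (p, bbb, $) ⊢ (r, bb, W$) ⊢ (p, b, $) ⊢ (r, ε, W$)
All input consumed and state r ∈ F.

Accept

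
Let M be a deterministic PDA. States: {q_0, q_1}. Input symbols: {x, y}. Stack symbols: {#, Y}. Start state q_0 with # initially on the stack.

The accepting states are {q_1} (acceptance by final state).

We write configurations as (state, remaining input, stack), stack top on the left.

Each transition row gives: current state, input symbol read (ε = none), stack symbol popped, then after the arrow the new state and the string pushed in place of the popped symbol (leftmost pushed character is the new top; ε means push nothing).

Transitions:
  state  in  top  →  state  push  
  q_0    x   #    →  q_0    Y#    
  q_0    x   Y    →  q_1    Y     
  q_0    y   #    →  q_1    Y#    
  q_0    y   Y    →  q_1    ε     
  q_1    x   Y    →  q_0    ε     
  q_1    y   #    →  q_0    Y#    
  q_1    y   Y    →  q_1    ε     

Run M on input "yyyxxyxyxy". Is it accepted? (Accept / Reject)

Accept

(q_0, yyyxxyxyxy, #)
  read y, top #: go to q_1, push Y# → (q_1, yyxxyxyxy, Y#)
  read y, top Y: go to q_1, push ε → (q_1, yxxyxyxy, #)
  read y, top #: go to q_0, push Y# → (q_0, xxyxyxy, Y#)
  read x, top Y: go to q_1, push Y → (q_1, xyxyxy, Y#)
  read x, top Y: go to q_0, push ε → (q_0, yxyxy, #)
  read y, top #: go to q_1, push Y# → (q_1, xyxy, Y#)
  read x, top Y: go to q_0, push ε → (q_0, yxy, #)
  read y, top #: go to q_1, push Y# → (q_1, xy, Y#)
  read x, top Y: go to q_0, push ε → (q_0, y, #)
  read y, top #: go to q_1, push Y# → (q_1, ε, Y#)
All input consumed; state q_1 ∈ F.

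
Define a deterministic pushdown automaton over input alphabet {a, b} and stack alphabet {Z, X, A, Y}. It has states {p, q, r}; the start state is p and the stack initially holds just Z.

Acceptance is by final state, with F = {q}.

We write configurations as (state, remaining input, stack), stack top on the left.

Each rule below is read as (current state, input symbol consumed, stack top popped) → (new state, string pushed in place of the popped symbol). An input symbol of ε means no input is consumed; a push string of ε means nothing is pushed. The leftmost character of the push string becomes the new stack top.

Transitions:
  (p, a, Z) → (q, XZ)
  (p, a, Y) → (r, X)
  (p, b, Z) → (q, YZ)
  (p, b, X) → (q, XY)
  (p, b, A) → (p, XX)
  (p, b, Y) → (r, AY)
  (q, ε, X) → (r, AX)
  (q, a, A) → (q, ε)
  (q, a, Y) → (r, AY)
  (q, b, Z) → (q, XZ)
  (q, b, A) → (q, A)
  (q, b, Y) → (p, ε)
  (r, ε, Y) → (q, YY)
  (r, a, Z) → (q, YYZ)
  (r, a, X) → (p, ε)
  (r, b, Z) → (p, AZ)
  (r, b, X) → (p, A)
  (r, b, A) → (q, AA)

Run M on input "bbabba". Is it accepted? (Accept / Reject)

(p, bbabba, Z) ⊢ (q, babba, YZ) ⊢ (p, abba, Z) ⊢ (q, bba, XZ) ⊢ (r, bba, AXZ) ⊢ (q, ba, AAXZ) ⊢ (q, a, AAXZ) ⊢ (q, ε, AXZ)
All input consumed; state q ∈ F.

Accept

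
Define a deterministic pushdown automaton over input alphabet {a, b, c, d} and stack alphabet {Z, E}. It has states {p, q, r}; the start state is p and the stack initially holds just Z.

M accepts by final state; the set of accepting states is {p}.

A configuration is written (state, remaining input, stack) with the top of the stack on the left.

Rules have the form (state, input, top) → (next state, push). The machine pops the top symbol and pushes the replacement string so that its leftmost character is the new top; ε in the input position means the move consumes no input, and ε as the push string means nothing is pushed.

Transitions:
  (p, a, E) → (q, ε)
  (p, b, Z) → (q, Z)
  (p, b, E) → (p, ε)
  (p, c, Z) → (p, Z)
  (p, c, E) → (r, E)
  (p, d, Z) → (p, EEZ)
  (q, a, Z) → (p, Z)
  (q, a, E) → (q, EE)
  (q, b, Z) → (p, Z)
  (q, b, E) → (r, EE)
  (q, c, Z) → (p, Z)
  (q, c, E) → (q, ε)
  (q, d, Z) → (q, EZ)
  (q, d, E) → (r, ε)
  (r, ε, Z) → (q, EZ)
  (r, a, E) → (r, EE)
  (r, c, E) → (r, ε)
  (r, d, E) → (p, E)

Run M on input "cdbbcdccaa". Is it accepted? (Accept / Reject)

(p, cdbbcdccaa, Z)
  read c, top Z: go to p, push Z → (p, dbbcdccaa, Z)
  read d, top Z: go to p, push EEZ → (p, bbcdccaa, EEZ)
  read b, top E: go to p, push ε → (p, bcdccaa, EZ)
  read b, top E: go to p, push ε → (p, cdccaa, Z)
  read c, top Z: go to p, push Z → (p, dccaa, Z)
  read d, top Z: go to p, push EEZ → (p, ccaa, EEZ)
  read c, top E: go to r, push E → (r, caa, EEZ)
  read c, top E: go to r, push ε → (r, aa, EZ)
  read a, top E: go to r, push EE → (r, a, EEZ)
  read a, top E: go to r, push EE → (r, ε, EEEZ)
All input consumed; state r ∉ F and no further ε-move applies.

Reject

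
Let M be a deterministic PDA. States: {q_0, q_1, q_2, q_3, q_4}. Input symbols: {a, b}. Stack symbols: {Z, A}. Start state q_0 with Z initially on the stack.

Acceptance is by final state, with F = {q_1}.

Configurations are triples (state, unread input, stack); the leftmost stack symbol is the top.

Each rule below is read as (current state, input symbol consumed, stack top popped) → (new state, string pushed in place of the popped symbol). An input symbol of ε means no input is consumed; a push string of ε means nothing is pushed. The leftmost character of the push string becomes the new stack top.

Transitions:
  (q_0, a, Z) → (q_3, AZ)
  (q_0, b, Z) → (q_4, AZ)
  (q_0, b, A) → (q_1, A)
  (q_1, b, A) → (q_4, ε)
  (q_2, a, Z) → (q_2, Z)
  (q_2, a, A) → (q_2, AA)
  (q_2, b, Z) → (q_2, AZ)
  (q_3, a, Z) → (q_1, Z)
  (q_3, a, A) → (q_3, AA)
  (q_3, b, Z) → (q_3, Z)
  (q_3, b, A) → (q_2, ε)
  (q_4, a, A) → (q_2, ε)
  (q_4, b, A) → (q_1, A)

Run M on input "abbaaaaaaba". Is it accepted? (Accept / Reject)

Reject

(q_0, abbaaaaaaba, Z)
  read a, top Z: go to q_3, push AZ → (q_3, bbaaaaaaba, AZ)
  read b, top A: go to q_2, push ε → (q_2, baaaaaaba, Z)
  read b, top Z: go to q_2, push AZ → (q_2, aaaaaaba, AZ)
  read a, top A: go to q_2, push AA → (q_2, aaaaaba, AAZ)
  read a, top A: go to q_2, push AA → (q_2, aaaaba, AAAZ)
  read a, top A: go to q_2, push AA → (q_2, aaaba, AAAAZ)
  read a, top A: go to q_2, push AA → (q_2, aaba, AAAAAZ)
  read a, top A: go to q_2, push AA → (q_2, aba, AAAAAAZ)
  read a, top A: go to q_2, push AA → (q_2, ba, AAAAAAAZ)
No transition applies at (q_2, ba, AAAAAAAZ); input not fully consumed.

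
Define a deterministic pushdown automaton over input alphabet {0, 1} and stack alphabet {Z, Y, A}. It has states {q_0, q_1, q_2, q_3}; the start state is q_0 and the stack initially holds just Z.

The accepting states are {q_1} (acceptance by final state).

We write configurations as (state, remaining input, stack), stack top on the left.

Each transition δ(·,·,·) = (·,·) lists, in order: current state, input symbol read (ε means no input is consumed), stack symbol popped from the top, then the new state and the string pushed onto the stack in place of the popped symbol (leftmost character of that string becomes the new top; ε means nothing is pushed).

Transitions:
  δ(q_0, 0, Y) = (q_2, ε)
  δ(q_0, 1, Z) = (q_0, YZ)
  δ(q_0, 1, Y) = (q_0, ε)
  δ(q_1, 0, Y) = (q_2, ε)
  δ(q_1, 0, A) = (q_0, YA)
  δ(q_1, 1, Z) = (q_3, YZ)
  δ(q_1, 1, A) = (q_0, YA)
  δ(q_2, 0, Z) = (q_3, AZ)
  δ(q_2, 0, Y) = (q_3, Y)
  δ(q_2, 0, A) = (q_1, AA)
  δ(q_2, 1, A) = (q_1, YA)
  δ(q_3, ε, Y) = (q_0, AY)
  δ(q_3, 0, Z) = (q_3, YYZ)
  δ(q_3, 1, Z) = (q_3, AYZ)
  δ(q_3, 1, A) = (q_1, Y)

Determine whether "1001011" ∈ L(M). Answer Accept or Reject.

(q_0, 1001011, Z)
  read 1, top Z: go to q_0, push YZ → (q_0, 001011, YZ)
  read 0, top Y: go to q_2, push ε → (q_2, 01011, Z)
  read 0, top Z: go to q_3, push AZ → (q_3, 1011, AZ)
  read 1, top A: go to q_1, push Y → (q_1, 011, YZ)
  read 0, top Y: go to q_2, push ε → (q_2, 11, Z)
No transition applies at (q_2, 11, Z); input not fully consumed.

Reject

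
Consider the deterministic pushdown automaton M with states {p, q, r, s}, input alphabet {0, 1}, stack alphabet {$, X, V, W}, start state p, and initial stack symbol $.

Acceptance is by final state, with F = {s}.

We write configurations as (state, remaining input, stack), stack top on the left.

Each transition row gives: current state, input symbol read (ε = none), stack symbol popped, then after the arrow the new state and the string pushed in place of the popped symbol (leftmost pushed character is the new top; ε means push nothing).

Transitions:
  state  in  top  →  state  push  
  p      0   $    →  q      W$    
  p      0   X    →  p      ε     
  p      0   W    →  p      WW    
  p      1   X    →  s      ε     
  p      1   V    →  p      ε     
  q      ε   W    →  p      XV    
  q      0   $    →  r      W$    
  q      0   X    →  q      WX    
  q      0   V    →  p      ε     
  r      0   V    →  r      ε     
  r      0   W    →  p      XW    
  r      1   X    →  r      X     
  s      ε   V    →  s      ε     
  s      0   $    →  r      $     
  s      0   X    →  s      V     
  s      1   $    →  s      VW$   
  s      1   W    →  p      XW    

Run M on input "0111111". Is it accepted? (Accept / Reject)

(p, 0111111, $)
  read 0, top $: go to q, push W$ → (q, 111111, W$)
  ε-move, top W: go to p, push XV → (p, 111111, XV$)
  read 1, top X: go to s, push ε → (s, 11111, V$)
  ε-move, top V: go to s, push ε → (s, 11111, $)
  read 1, top $: go to s, push VW$ → (s, 1111, VW$)
  ε-move, top V: go to s, push ε → (s, 1111, W$)
  read 1, top W: go to p, push XW → (p, 111, XW$)
  read 1, top X: go to s, push ε → (s, 11, W$)
  read 1, top W: go to p, push XW → (p, 1, XW$)
  read 1, top X: go to s, push ε → (s, ε, W$)
All input consumed; state s ∈ F.

Accept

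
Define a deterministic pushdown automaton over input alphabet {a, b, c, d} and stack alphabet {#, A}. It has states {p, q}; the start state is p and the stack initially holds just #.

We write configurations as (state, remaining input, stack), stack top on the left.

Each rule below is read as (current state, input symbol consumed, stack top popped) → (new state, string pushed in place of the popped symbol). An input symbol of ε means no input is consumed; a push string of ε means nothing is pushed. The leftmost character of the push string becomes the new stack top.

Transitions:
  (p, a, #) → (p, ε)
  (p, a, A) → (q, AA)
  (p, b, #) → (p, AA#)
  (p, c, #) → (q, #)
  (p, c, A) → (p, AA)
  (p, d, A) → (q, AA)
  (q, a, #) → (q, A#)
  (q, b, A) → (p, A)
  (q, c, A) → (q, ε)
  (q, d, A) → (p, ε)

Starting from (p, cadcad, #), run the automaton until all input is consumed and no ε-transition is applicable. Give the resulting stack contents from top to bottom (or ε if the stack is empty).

#

(p, cadcad, #)
  read c, top #: go to q, push # → (q, adcad, #)
  read a, top #: go to q, push A# → (q, dcad, A#)
  read d, top A: go to p, push ε → (p, cad, #)
  read c, top #: go to q, push # → (q, ad, #)
  read a, top #: go to q, push A# → (q, d, A#)
  read d, top A: go to p, push ε → (p, ε, #)
All input consumed in state p with stack #.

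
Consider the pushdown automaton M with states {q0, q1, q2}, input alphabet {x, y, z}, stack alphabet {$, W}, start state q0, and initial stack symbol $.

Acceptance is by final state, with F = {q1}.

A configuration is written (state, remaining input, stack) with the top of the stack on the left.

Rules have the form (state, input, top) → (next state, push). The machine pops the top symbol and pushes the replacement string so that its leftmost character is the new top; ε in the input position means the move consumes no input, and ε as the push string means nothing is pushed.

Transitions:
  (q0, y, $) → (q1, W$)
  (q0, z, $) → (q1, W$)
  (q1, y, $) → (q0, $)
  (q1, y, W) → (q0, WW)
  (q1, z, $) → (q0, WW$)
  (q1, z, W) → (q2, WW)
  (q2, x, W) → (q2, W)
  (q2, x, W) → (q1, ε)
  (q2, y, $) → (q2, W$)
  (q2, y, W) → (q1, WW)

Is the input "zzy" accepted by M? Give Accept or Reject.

One accepting computation: (q0, zzy, $) ⊢ (q1, zy, W$) ⊢ (q2, y, WW$) ⊢ (q1, ε, WWW$)
All input consumed and state q1 ∈ F.

Accept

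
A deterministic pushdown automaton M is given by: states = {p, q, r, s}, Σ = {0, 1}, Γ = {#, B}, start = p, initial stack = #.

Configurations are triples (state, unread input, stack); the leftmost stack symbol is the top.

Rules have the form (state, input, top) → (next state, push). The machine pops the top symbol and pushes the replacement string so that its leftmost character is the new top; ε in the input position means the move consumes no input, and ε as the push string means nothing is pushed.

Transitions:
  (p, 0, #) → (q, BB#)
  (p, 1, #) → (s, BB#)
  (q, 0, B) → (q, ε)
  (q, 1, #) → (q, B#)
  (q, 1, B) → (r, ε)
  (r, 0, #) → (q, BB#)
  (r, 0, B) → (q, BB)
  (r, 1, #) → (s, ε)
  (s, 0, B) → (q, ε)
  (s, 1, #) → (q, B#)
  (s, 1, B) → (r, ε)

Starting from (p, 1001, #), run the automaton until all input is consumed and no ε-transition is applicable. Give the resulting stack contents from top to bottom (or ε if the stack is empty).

B#

(p, 1001, #)
  read 1, top #: go to s, push BB# → (s, 001, BB#)
  read 0, top B: go to q, push ε → (q, 01, B#)
  read 0, top B: go to q, push ε → (q, 1, #)
  read 1, top #: go to q, push B# → (q, ε, B#)
All input consumed in state q with stack B#.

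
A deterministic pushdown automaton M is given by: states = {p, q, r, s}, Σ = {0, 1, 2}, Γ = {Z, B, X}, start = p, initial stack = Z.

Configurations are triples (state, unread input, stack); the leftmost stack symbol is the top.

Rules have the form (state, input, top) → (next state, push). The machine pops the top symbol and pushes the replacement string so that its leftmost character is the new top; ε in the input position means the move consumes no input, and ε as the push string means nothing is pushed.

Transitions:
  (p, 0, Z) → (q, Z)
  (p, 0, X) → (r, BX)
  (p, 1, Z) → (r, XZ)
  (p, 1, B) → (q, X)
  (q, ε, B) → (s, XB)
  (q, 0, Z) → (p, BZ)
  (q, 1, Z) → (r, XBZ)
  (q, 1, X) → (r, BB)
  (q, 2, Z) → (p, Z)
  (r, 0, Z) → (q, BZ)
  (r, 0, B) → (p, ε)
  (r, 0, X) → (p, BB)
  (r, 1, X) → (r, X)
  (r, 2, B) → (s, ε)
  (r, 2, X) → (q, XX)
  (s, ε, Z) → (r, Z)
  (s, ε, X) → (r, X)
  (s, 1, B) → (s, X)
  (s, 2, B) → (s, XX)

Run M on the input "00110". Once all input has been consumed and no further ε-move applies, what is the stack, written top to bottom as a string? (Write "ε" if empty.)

(p, 00110, Z)
  read 0, top Z: go to q, push Z → (q, 0110, Z)
  read 0, top Z: go to p, push BZ → (p, 110, BZ)
  read 1, top B: go to q, push X → (q, 10, XZ)
  read 1, top X: go to r, push BB → (r, 0, BBZ)
  read 0, top B: go to p, push ε → (p, ε, BZ)
All input consumed in state p with stack BZ.

BZ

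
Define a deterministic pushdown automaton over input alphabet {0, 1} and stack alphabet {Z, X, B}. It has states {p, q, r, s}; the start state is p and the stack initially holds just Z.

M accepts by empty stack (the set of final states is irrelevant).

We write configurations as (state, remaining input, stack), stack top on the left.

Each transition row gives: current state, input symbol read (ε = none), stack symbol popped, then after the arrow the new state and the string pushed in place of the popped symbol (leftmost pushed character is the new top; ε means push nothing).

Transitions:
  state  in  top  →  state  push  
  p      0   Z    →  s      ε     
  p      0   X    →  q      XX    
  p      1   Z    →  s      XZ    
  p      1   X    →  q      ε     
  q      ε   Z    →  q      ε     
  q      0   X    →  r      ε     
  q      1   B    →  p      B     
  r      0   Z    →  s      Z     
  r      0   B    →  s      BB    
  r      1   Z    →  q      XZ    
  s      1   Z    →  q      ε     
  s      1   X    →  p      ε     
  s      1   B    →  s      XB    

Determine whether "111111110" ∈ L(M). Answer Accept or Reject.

(p, 111111110, Z)
  read 1, top Z: go to s, push XZ → (s, 11111110, XZ)
  read 1, top X: go to p, push ε → (p, 1111110, Z)
  read 1, top Z: go to s, push XZ → (s, 111110, XZ)
  read 1, top X: go to p, push ε → (p, 11110, Z)
  read 1, top Z: go to s, push XZ → (s, 1110, XZ)
  read 1, top X: go to p, push ε → (p, 110, Z)
  read 1, top Z: go to s, push XZ → (s, 10, XZ)
  read 1, top X: go to p, push ε → (p, 0, Z)
  read 0, top Z: go to s, push ε → (s, ε, ε)
All input consumed and the stack is empty.

Accept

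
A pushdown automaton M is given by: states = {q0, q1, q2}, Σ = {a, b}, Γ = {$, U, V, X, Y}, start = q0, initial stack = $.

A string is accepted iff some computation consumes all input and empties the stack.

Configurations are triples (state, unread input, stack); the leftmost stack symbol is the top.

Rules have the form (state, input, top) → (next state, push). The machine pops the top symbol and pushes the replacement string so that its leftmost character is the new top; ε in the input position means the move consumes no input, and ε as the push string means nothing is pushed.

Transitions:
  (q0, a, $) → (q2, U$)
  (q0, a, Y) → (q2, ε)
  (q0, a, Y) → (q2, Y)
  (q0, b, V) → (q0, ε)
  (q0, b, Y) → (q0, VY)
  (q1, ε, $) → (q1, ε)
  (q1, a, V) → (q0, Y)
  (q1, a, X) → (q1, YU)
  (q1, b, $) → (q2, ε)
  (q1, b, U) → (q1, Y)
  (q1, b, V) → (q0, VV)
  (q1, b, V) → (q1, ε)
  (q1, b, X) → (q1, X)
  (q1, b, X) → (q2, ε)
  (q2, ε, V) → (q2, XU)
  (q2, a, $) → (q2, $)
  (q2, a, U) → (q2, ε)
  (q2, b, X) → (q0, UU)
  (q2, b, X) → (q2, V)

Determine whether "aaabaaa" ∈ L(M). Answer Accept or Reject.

Reject

No computation consumes all input and empties the stack.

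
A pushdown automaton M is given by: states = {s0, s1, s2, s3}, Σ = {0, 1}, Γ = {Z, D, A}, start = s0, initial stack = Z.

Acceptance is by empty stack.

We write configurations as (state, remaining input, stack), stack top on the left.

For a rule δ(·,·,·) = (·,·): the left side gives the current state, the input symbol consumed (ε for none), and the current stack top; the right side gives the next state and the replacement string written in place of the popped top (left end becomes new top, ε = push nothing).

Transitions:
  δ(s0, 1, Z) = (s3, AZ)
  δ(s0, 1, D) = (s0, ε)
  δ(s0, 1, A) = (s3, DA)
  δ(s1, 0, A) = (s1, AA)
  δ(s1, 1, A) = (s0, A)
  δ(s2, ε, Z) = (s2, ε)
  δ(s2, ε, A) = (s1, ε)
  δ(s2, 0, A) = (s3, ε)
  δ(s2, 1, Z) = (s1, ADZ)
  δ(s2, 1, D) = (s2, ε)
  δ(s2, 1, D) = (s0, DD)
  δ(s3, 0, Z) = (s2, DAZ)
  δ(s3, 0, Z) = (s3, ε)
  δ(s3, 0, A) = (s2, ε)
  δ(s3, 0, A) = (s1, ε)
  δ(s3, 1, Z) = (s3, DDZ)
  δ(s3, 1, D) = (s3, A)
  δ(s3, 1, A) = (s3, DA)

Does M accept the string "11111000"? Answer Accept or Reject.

One accepting computation: (s0, 11111000, Z) ⊢ (s3, 1111000, AZ) ⊢ (s3, 111000, DAZ) ⊢ (s3, 11000, AAZ) ⊢ (s3, 1000, DAAZ) ⊢ (s3, 000, AAAZ) ⊢ (s2, 00, AAZ) ⊢ (s3, 0, AZ) ⊢ (s2, ε, Z) ⊢ (s2, ε, ε)
All input consumed and the stack is empty.

Accept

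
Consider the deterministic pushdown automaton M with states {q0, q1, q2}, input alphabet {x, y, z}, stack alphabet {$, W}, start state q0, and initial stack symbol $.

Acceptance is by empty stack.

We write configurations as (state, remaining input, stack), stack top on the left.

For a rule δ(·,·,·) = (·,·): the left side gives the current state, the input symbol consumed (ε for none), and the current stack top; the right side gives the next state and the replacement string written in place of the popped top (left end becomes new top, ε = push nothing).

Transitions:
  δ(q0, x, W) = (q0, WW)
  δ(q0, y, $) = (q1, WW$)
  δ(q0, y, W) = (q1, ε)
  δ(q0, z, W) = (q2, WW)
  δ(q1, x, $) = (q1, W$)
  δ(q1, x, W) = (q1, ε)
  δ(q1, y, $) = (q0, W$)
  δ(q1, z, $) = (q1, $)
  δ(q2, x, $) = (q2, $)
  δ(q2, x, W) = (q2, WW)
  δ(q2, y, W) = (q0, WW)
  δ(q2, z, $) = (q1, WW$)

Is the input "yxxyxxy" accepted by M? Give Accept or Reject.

Reject

(q0, yxxyxxy, $)
  read y, top $: go to q1, push WW$ → (q1, xxyxxy, WW$)
  read x, top W: go to q1, push ε → (q1, xyxxy, W$)
  read x, top W: go to q1, push ε → (q1, yxxy, $)
  read y, top $: go to q0, push W$ → (q0, xxy, W$)
  read x, top W: go to q0, push WW → (q0, xy, WW$)
  read x, top W: go to q0, push WW → (q0, y, WWW$)
  read y, top W: go to q1, push ε → (q1, ε, WW$)
All input consumed; stack is WW$, not empty, and no further ε-move applies.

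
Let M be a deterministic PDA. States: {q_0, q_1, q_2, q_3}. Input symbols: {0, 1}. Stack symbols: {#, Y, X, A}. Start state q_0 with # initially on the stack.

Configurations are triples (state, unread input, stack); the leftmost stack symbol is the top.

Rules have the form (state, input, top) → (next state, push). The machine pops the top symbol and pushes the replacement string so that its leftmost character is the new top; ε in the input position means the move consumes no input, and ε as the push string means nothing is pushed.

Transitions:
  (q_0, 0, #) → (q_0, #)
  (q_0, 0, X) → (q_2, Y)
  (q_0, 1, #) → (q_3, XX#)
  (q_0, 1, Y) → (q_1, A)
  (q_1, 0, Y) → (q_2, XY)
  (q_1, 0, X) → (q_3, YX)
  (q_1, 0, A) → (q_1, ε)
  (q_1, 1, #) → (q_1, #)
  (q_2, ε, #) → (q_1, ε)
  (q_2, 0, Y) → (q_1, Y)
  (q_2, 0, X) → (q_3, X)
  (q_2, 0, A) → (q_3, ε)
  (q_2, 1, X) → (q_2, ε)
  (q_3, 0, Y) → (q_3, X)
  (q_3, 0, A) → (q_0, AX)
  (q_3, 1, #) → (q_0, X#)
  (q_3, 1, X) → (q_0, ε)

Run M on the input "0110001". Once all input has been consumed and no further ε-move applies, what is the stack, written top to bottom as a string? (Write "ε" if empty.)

Y#

(q_0, 0110001, #)
  read 0, top #: go to q_0, push # → (q_0, 110001, #)
  read 1, top #: go to q_3, push XX# → (q_3, 10001, XX#)
  read 1, top X: go to q_0, push ε → (q_0, 0001, X#)
  read 0, top X: go to q_2, push Y → (q_2, 001, Y#)
  read 0, top Y: go to q_1, push Y → (q_1, 01, Y#)
  read 0, top Y: go to q_2, push XY → (q_2, 1, XY#)
  read 1, top X: go to q_2, push ε → (q_2, ε, Y#)
All input consumed in state q_2 with stack Y#.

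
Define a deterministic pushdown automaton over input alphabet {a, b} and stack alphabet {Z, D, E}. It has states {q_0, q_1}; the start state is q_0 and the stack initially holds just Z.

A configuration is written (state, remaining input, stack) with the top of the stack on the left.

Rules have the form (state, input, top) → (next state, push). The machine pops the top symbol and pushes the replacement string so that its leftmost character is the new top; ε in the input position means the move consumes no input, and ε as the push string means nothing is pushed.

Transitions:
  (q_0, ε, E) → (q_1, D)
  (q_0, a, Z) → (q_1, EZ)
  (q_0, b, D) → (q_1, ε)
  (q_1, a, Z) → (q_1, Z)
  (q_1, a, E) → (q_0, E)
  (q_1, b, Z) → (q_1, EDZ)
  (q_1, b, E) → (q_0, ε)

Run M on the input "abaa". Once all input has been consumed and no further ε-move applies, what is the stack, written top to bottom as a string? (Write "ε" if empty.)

DZ

(q_0, abaa, Z) ⊢ (q_1, baa, EZ) ⊢ (q_0, aa, Z) ⊢ (q_1, a, EZ) ⊢ (q_0, ε, EZ) ⊢ (q_1, ε, DZ)
All input consumed in state q_1 with stack DZ.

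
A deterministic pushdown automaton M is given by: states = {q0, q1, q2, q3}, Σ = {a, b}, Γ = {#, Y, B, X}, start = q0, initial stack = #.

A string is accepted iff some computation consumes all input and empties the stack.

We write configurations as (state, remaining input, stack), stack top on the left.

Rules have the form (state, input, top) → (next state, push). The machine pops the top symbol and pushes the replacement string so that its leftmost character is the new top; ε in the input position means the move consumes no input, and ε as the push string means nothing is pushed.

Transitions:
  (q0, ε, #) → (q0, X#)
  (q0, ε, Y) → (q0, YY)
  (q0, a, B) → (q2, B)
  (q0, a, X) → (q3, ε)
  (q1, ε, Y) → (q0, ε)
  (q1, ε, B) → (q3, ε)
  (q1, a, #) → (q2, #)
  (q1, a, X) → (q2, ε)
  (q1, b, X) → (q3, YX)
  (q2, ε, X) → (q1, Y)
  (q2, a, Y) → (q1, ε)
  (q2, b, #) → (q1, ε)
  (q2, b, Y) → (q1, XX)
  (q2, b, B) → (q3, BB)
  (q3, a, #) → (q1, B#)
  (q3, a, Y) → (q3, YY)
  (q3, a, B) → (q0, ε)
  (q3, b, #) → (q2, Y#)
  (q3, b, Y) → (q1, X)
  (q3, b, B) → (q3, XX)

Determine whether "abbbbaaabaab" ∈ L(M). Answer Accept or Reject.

(q0, abbbbaaabaab, #) ⊢ (q0, abbbbaaabaab, X#) ⊢ (q3, bbbbaaabaab, #) ⊢ (q2, bbbaaabaab, Y#) ⊢ (q1, bbaaabaab, XX#) ⊢ (q3, baaabaab, YXX#) ⊢ (q1, aaabaab, XXX#) ⊢ (q2, aabaab, XX#) ⊢ (q1, aabaab, YX#) ⊢ (q0, aabaab, X#) ⊢ (q3, abaab, #) ⊢ (q1, baab, B#) ⊢ (q3, baab, #) ⊢ (q2, aab, Y#) ⊢ (q1, ab, #) ⊢ (q2, b, #) ⊢ (q1, ε, ε)
All input consumed and the stack is empty.

Accept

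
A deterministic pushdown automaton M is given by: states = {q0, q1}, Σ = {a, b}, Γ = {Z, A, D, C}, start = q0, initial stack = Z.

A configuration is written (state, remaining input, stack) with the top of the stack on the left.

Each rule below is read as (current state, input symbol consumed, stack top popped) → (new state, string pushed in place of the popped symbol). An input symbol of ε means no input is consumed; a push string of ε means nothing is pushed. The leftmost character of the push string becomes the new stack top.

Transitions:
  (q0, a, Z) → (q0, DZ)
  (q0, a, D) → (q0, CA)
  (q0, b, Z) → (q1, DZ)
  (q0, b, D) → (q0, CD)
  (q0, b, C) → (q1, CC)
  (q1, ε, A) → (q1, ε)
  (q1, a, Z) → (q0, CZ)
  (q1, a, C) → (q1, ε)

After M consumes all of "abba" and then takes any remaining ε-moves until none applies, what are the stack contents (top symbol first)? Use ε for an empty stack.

CDZ

(q0, abba, Z)
  read a, top Z: go to q0, push DZ → (q0, bba, DZ)
  read b, top D: go to q0, push CD → (q0, ba, CDZ)
  read b, top C: go to q1, push CC → (q1, a, CCDZ)
  read a, top C: go to q1, push ε → (q1, ε, CDZ)
All input consumed in state q1 with stack CDZ.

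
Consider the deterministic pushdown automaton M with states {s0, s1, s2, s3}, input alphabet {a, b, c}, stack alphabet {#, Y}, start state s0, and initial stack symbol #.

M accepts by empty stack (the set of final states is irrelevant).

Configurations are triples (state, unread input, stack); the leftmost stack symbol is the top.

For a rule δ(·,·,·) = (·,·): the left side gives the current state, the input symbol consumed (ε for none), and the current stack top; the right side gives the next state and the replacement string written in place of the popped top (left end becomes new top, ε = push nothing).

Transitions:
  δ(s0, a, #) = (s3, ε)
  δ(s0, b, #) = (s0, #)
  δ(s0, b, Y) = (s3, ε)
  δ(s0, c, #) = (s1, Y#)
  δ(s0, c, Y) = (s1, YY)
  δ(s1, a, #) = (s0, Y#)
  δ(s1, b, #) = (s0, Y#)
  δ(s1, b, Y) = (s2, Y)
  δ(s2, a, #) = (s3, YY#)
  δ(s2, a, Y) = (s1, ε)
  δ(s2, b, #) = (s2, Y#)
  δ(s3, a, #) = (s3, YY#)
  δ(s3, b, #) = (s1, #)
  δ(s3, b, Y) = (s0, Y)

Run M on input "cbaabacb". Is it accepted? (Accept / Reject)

Reject

(s0, cbaabacb, #) ⊢ (s1, baabacb, Y#) ⊢ (s2, aabacb, Y#) ⊢ (s1, abacb, #) ⊢ (s0, bacb, Y#) ⊢ (s3, acb, #) ⊢ (s3, cb, YY#)
No transition applies at (s3, cb, YY#); input not fully consumed.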